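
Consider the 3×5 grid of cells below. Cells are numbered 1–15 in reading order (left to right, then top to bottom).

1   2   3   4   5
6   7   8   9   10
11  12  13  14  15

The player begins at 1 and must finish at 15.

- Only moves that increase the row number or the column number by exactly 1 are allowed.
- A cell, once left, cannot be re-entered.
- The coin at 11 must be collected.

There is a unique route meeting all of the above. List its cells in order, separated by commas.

Moves only go right or down, so the column and row indices never decrease.
Route from 1: down 2 to 11, right 4 to 15 — 6 moves in all.
Check: all required cells visited.

1, 6, 11, 12, 13, 14, 15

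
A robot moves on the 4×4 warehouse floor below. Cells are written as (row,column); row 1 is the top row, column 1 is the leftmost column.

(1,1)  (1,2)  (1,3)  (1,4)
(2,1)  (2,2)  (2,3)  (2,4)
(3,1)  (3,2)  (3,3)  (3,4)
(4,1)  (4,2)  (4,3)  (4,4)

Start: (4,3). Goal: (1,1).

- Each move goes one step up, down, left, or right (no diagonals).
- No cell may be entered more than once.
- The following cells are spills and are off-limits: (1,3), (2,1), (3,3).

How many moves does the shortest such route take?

5

The Manhattan distance from (4,3) to (1,1) is |4−1| + |3−1| = 5, so at least 5 moves are needed.
A route of 5 moves achieves this: (4,3) → (4,2) → (3,2) → (2,2) → (1,2) → (1,1).
Since 5 matches the lower bound, it is optimal.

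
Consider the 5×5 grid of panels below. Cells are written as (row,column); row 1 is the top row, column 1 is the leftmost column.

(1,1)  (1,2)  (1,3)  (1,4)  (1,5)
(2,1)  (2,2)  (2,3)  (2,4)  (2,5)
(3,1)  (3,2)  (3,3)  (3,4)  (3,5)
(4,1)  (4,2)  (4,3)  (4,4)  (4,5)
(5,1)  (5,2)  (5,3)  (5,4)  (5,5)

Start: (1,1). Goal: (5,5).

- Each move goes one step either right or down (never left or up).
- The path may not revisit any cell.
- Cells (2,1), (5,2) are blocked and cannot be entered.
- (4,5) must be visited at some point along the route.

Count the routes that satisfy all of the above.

A right/down-only route from (1,1) to (5,5) makes exactly 4 down-moves and 4 right-moves in some order.
With no other constraints that would be C(8,4) = 70 routes.
Split at (4,5) and multiply the segment counts (each segment already excludes blocked cells): (1,1)→(4,5): 20; (4,5)→(5,5): 1; product = 20.
That gives 20 routes.

20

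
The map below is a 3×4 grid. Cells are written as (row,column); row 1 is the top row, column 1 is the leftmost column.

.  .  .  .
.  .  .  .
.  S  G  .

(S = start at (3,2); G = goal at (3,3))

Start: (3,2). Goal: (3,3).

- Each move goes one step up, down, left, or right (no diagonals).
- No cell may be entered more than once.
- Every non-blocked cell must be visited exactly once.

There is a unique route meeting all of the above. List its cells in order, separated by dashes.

(3,2) - (3,1) - (2,1) - (1,1) - (1,2) - (2,2) - (2,3) - (1,3) - (1,4) - (2,4) - (3,4) - (3,3)

Need to visit all 12 open cells exactly once, starting at (3,2) and ending at (3,3).
Cell (3,4) has only two open neighbours ((2,4) and (3,3)), so the path must pass straight through it: one of those is the cell it's entered from and the other is where it exits.
Route from (3,2): left to (3,1), 2× up (reaching (1,1)), right to (1,2), down to (2,2), right to (2,3), up to (1,3), right to (1,4), 2× down (reaching (3,4)), left to (3,3) — 11 moves in all.
Check: all 12 open cells covered.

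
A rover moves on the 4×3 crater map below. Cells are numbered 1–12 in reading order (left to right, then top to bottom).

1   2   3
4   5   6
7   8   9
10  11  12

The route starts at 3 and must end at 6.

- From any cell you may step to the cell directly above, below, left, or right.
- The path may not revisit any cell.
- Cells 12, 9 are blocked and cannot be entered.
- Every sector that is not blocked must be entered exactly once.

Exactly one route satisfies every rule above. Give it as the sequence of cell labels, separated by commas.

Need to visit all 10 open cells exactly once, starting at 3 and ending at 6.
Cell 10 has only two open neighbours (7 and 11), so the path must pass straight through it: one of those is the cell it's entered from and the other is where it exits.
Route from 3: left 2 to 1, down 3 to 10, right 1 to 11, up 2 to 5, right 1 to 6 — 9 moves in all.
Check: all 10 open cells covered.

3, 2, 1, 4, 7, 10, 11, 8, 5, 6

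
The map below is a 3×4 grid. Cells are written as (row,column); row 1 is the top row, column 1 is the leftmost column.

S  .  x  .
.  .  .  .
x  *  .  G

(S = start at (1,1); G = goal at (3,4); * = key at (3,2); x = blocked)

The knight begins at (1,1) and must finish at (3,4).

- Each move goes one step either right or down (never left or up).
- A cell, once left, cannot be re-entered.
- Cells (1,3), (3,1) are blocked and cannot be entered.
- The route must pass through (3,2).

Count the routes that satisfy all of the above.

A right/down-only route from (1,1) to (3,4) makes exactly 2 down-moves and 3 right-moves in some order.
With no other constraints that would be C(5,2) = 10 routes.
Split at (3,2) and multiply the segment counts (each segment already excludes blocked cells): (1,1)→(3,2): 2; (3,2)→(3,4): 1; product = 2.
That gives 2 routes.

2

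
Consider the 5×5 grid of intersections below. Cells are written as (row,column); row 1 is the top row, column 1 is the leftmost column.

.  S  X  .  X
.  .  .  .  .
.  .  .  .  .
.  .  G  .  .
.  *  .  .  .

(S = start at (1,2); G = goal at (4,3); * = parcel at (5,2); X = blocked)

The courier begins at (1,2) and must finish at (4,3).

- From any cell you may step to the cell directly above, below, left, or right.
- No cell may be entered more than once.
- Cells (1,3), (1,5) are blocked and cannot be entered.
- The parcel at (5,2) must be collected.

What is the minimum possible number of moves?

Any route passes through (5,2) somewhere between (1,2) and (4,3). Summing Manhattan distances along the two legs ((1,2) → (5,2) → (4,3)) gives a lower bound of 4 + 2 = 6 moves.
A route of 6 moves achieves this: (1,2) → (2,2) → (3,2) → (4,2) → (5,2) → (5,3) → (4,3).
Since 6 matches the lower bound, it is optimal.

6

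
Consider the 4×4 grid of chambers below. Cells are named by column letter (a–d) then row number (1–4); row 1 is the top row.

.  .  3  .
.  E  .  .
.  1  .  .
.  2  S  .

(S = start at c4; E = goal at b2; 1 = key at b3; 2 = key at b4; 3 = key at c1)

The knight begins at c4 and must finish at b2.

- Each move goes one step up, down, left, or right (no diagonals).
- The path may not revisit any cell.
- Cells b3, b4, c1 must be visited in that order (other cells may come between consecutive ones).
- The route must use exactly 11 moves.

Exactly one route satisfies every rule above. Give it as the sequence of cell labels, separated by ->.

c4 -> c3 -> b3 -> b4 -> a4 -> a3 -> a2 -> a1 -> b1 -> c1 -> c2 -> b2

The waypoints must appear in the order b3, b4, c1, with no cell reused.
Route from c4: up to c3, left to b3, down to b4, left to a4, 3× up (reaching a1), 2× right (reaching c1), down to c2, left to b2 — 11 moves in all.
Check: order respected (1 at step 2, 2 at step 3, 3 at step 9); 11 moves as required.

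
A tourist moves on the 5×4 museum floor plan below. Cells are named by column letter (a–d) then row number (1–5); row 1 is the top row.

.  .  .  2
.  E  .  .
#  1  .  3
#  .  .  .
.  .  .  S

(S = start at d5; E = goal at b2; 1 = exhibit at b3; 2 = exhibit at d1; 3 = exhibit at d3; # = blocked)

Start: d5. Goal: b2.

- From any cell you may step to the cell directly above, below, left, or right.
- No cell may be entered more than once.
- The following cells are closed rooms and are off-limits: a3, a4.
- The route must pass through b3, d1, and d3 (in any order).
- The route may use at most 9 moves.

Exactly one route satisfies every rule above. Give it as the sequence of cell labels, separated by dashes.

d5 - d4 - d3 - d2 - d1 - c1 - c2 - c3 - b3 - b2

Any route must reach b3, d1, and d3 and still end at b2 within 9 moves, so the order of the required stops is forced.
Route from d5: 4× up (reaching d1), left to c1, 2× down (reaching c3), left to b3, up to b2 — 9 moves in all.
Check: all required cells visited; 9 ≤ 9 moves.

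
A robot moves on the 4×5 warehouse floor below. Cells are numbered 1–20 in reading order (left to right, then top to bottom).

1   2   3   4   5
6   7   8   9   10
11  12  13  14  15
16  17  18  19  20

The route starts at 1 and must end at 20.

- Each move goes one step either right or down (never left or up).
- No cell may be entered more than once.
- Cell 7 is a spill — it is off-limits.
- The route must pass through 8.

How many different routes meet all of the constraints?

6

A right/down-only route from 1 to 20 makes exactly 3 down-moves and 4 right-moves in some order.
With no other constraints that would be C(7,3) = 35 routes.
Split at 8 and multiply the segment counts (each segment already excludes blocked cells): 1→8: 1; 8→20: 6; product = 6.
That gives 6 routes.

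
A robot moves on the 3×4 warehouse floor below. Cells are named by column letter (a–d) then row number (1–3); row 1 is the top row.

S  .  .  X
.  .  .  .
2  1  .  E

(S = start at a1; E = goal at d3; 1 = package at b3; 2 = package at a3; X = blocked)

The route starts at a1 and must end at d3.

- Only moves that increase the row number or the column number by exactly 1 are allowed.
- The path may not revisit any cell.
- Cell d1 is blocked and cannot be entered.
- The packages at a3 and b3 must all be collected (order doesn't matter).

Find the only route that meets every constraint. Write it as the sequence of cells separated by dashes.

Moves only go right or down, so the column and row indices never decrease.
Route from a1: down 2 to a3, right 3 to d3 — 5 moves in all.
Check: all required cells visited.

a1 - a2 - a3 - b3 - c3 - d3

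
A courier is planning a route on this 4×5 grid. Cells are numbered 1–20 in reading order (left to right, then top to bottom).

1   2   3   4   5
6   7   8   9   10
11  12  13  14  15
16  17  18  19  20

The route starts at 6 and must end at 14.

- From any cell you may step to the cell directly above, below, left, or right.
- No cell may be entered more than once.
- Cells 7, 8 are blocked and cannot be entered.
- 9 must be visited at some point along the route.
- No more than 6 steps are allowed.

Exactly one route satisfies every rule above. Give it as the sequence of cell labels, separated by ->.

6 -> 1 -> 2 -> 3 -> 4 -> 9 -> 14

The 6-move cap with required stops at 9 leaves no slack for detours.
Route from 6: up to 1, 3× right (reaching 4), 2× down (reaching 14) — 6 moves in all.
Check: all required cells visited; 6 ≤ 6 moves.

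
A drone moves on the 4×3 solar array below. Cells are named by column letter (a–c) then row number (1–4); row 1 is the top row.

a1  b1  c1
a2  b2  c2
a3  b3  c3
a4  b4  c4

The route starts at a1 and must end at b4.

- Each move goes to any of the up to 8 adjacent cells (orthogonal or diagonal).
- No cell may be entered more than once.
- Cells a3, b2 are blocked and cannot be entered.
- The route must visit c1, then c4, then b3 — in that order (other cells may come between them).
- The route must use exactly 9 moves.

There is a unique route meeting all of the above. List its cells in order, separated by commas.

a1, a2, b1, c1, c2, c3, c4, b3, a4, b4

The waypoints must appear in the order c1, c4, b3, with no cell reused.
Route from a1: down to a2, up-right to b1, right to c1, 3× down (reaching c4), up-left to b3, down-left to a4, right to b4 — 9 moves in all.
Check: order respected (c1 at step 3, c4 at step 6, b3 at step 7); 9 moves as required.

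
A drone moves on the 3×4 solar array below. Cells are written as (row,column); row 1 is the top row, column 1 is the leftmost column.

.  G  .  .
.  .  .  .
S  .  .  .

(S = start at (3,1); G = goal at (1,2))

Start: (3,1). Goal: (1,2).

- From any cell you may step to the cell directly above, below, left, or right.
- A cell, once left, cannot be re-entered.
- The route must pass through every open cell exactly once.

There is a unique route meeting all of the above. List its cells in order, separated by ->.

(3,1) -> (3,2) -> (3,3) -> (3,4) -> (2,4) -> (1,4) -> (1,3) -> (2,3) -> (2,2) -> (2,1) -> (1,1) -> (1,2)

Need to visit all 12 open cells exactly once, starting at (3,1) and ending at (1,2).
Cell (1,1) has only two open neighbours ((2,1) and (1,2)), so the path must pass straight through it: one of those is the cell it's entered from and the other is where it exits.
Route from (3,1): 3× right (reaching (3,4)), 2× up (reaching (1,4)), left to (1,3), down to (2,3), 2× left (reaching (2,1)), up to (1,1), right to (1,2) — 11 moves in all.
Check: all 12 open cells covered.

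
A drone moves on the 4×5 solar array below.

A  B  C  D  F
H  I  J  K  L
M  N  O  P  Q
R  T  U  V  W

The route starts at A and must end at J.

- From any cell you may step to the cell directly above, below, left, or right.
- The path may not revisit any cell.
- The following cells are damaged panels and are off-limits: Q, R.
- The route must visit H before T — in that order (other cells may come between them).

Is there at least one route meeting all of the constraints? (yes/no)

One route that works: A → H → M → N → T → U → O → J.

yes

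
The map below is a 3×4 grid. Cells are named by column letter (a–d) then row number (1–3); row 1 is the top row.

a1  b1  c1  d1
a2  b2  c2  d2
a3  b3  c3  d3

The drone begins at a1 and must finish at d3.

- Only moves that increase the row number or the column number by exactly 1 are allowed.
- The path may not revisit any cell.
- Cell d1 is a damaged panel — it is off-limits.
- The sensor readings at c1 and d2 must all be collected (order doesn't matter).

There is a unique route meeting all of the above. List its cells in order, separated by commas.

Moves only go right or down, so the column and row indices never decrease.
Route from a1: 2× right (reaching c1), down to c2, right to d2, down to d3 — 5 moves in all.
Check: all required cells visited.

a1, b1, c1, c2, d2, d3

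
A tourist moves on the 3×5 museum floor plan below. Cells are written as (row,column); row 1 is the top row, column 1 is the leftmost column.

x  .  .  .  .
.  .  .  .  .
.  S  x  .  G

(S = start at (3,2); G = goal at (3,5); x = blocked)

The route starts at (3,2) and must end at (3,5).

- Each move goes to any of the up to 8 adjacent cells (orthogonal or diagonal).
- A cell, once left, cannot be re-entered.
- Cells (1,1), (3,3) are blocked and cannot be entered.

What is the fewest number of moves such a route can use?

With diagonal moves allowed, the Chebyshev distance max(|Δrow|,|Δcol|) from (3,2) to (3,5) is 3, so at least 3 moves are needed.
A route of 3 moves achieves this: (3,2) → (2,3) → (2,4) → (3,5).
Since 3 matches the lower bound, it is optimal.

3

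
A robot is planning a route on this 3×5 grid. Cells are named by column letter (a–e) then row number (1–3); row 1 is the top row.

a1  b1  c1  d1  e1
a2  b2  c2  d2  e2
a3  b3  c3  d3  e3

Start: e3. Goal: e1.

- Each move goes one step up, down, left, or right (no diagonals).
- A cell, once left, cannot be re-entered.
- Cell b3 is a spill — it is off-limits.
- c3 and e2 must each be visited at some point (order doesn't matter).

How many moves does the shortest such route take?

6

Any route passes through c3 and e2 in some order between e3 and e1. Summing Manhattan distances along each leg and taking the cheapest ordering (e3 → c3 → e2 → e1) gives a lower bound of 2 + 3 + 1 = 6 moves.
A route of 6 moves achieves this: e3 → d3 → c3 → c2 → d2 → e2 → e1.
Since 6 matches the lower bound, it is optimal.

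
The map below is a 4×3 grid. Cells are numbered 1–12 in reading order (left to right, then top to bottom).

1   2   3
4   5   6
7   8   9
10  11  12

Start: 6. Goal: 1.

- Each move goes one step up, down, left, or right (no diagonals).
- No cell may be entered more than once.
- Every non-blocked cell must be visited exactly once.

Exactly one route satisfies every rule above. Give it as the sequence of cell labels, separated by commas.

Need to visit all 12 open cells exactly once, starting at 6 and ending at 1.
Cell 3 has only two open neighbours (6 and 2), so the path must pass straight through it: one of those is the cell it's entered from and the other is where it exits.
Route from 6: up 1 to 3, left 1 to 2, down 2 to 8, right 1 to 9, down 1 to 12, left 2 to 10, up 3 to 1 — 11 moves in all.
Check: all 12 open cells covered.

6, 3, 2, 5, 8, 9, 12, 11, 10, 7, 4, 1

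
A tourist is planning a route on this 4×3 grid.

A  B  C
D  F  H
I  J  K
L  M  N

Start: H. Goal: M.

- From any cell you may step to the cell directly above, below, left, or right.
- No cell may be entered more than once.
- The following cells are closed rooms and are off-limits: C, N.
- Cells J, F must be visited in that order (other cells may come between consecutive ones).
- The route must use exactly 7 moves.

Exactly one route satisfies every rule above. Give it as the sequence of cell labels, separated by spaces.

The waypoints must appear in the order J, F, with no cell reused.
Route from H: down to K, left to J, up to F, left to D, 2× down (reaching L), right to M — 7 moves in all.
Check: order respected (J at step 2, F at step 3); 7 moves as required.

H K J F D I L M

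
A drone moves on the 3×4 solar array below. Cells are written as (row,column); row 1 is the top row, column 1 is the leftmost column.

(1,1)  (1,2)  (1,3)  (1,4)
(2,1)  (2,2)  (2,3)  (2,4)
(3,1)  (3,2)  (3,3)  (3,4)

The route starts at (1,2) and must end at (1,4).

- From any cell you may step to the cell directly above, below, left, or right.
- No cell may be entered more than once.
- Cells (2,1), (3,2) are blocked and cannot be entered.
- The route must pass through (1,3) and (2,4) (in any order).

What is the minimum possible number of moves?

Any route passes through (1,3) and (2,4) in some order between (1,2) and (1,4). Summing Manhattan distances along each leg and taking the cheapest ordering ((1,2) → (1,3) → (2,4) → (1,4)) gives a lower bound of 1 + 2 + 1 = 4 moves.
A route of 4 moves achieves this: (1,2) → (1,3) → (2,3) → (2,4) → (1,4).
Since 4 matches the lower bound, it is optimal.

4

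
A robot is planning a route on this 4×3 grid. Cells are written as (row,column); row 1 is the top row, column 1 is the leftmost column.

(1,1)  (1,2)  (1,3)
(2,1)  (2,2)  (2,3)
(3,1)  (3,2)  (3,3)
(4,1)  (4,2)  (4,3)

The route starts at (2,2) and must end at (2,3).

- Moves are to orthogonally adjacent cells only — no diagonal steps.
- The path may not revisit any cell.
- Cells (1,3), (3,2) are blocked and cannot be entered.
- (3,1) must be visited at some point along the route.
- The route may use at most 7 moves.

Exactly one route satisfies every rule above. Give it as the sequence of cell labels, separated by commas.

(2,2), (2,1), (3,1), (4,1), (4,2), (4,3), (3,3), (2,3)

Any route must reach (3,1) and still end at (2,3) within 7 moves, so the order of the required stops is forced.
Route from (2,2): left to (2,1), 2× down (reaching (4,1)), 2× right (reaching (4,3)), 2× up (reaching (2,3)) — 7 moves in all.
Check: all required cells visited; 7 ≤ 7 moves.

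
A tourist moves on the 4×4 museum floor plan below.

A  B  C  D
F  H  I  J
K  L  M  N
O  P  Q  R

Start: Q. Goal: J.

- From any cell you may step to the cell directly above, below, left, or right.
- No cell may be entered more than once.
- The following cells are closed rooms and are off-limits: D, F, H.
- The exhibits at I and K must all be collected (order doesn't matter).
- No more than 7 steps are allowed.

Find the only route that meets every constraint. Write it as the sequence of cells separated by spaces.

The budget equals the shortest possible length, so every move has to be on a shortest route through the required cells.
Route from Q: left 2 to O, up 1 to K, right 2 to M, up 1 to I, right 1 to J — 7 moves in all.
Check: all required cells visited; 7 ≤ 7 moves.

Q P O K L M I J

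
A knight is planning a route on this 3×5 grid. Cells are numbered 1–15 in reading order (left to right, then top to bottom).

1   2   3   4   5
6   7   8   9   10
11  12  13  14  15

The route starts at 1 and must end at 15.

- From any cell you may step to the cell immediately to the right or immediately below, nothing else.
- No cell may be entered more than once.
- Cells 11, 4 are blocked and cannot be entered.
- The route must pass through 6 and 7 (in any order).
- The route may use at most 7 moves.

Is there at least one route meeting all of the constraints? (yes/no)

One route that works: 1 → 6 → 7 → 12 → 13 → 14 → 15.

yes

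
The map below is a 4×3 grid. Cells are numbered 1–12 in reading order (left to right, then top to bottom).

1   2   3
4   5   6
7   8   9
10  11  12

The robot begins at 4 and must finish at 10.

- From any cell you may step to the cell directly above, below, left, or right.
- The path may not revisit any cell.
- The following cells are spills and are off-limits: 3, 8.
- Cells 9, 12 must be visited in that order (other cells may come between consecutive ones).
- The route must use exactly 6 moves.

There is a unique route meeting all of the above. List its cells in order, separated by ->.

The waypoints must appear in the order 9, 12, with no cell reused.
Route from 4: right 2 to 6, down 2 to 12, left 2 to 10 — 6 moves in all.
Check: order respected (9 at step 3, 12 at step 4); 6 moves as required.

4 -> 5 -> 6 -> 9 -> 12 -> 11 -> 10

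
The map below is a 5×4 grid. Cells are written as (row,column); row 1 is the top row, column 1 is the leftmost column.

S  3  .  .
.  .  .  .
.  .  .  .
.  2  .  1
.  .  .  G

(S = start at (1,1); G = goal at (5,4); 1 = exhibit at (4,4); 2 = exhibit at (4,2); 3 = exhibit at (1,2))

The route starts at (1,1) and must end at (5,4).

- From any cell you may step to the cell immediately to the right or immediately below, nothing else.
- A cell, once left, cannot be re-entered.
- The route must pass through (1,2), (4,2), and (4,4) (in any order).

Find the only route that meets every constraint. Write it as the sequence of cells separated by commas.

Moves only go right or down, so the column and row indices never decrease.
Route from (1,1): right to (1,2), 3× down (reaching (4,2)), 2× right (reaching (4,4)), down to (5,4) — 7 moves in all.
Check: all required cells visited.

(1,1), (1,2), (2,2), (3,2), (4,2), (4,3), (4,4), (5,4)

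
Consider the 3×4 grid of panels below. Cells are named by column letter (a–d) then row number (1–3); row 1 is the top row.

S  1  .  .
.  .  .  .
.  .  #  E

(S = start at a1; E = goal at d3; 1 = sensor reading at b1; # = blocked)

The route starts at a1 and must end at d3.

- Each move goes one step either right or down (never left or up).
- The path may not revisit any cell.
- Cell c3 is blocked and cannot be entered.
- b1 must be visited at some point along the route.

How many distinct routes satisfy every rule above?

A right/down-only route from a1 to d3 makes exactly 2 down-moves and 3 right-moves in some order.
With no other constraints that would be C(5,2) = 10 routes.
Split at b1 and multiply the segment counts (each segment already excludes blocked cells): a1→b1: 1; b1→d3: 3; product = 3.
That gives 3 routes.

3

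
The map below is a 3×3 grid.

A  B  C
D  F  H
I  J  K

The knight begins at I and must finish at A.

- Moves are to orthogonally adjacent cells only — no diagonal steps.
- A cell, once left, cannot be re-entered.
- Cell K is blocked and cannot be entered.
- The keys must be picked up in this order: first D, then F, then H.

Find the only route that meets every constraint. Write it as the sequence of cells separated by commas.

The waypoints must appear in the order D, F, H, with no cell reused.
Route from I: up 1 to D, right 2 to H, up 1 to C, left 2 to A — 6 moves in all.
Check: order respected (D at step 1, F at step 2, H at step 3).

I, D, F, H, C, B, A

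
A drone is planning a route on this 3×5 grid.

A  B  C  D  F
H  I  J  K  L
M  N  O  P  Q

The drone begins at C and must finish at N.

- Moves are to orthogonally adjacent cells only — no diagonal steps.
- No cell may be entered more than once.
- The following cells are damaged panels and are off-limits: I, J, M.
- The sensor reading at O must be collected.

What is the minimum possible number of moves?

5

Any route passes through O somewhere between C and N. Summing Manhattan distances along the two legs (C → O → N) gives a lower bound of 2 + 1 = 3 moves.
That bound ignores the blocked cells. Measuring each leg by the fewest moves that actually steer around them (C→O: 4; O→N: 1) raises the lower bound to 5.
A route of 5 moves exists: C → D → K → P → O → N.
Since 5 matches that lower bound, it is optimal.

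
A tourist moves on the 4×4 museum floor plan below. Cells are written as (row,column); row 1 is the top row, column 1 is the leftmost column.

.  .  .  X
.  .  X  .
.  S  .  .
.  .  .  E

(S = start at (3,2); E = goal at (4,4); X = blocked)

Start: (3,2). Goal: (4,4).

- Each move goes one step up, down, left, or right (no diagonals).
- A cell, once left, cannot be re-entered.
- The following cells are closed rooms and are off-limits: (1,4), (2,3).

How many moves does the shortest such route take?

3

The Manhattan distance from (3,2) to (4,4) is |3−4| + |2−4| = 3, so at least 3 moves are needed.
A route of 3 moves achieves this: (3,2) → (4,2) → (4,3) → (4,4).
Since 3 matches the lower bound, it is optimal.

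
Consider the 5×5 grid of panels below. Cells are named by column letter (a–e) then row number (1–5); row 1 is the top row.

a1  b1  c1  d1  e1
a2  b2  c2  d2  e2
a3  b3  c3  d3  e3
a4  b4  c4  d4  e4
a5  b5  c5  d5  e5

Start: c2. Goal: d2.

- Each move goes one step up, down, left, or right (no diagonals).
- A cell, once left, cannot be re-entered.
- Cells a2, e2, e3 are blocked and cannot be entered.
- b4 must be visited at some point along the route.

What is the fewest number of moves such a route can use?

Any route passes through b4 somewhere between c2 and d2. Summing Manhattan distances along the two legs (c2 → b4 → d2) gives a lower bound of 3 + 4 = 7 moves.
A route of 7 moves achieves this: c2 → c3 → b3 → b4 → c4 → d4 → d3 → d2.
Since 7 matches the lower bound, it is optimal.

7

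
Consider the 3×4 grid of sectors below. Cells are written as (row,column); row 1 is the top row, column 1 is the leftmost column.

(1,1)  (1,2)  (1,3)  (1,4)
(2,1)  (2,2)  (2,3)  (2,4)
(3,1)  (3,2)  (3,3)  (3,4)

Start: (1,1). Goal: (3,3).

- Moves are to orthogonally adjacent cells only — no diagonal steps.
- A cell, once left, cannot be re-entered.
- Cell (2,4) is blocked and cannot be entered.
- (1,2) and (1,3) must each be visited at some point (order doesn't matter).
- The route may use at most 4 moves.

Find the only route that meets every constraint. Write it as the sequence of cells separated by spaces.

The 4-move cap with required stops at (1,2), (1,3) leaves no slack for detours.
Route from (1,1): 2× right (reaching (1,3)), 2× down (reaching (3,3)) — 4 moves in all.
Check: all required cells visited; 4 ≤ 4 moves.

(1,1) (1,2) (1,3) (2,3) (3,3)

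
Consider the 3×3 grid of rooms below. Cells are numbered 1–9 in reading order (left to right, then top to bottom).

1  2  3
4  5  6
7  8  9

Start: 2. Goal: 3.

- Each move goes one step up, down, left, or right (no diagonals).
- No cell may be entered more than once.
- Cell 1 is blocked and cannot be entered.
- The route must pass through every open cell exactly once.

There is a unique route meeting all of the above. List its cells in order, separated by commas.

Need to visit all 8 open cells exactly once, starting at 2 and ending at 3.
Route from 2: down to 5, left to 4, down to 7, 2× right (reaching 9), 2× up (reaching 3) — 7 moves in all.
Check: all 8 open cells covered.

2, 5, 4, 7, 8, 9, 6, 3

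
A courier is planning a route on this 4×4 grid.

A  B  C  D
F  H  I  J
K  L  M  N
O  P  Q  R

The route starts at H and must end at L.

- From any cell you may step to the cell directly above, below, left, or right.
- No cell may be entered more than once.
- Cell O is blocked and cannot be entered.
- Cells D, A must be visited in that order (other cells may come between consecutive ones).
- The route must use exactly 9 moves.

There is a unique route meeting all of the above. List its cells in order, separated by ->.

The waypoints must appear in the order D, A, with no cell reused.
Route from H: 2× right (reaching J), up to D, 3× left (reaching A), 2× down (reaching K), right to L — 9 moves in all.
Check: order respected (D at step 3, A at step 6); 9 moves as required.

H -> I -> J -> D -> C -> B -> A -> F -> K -> L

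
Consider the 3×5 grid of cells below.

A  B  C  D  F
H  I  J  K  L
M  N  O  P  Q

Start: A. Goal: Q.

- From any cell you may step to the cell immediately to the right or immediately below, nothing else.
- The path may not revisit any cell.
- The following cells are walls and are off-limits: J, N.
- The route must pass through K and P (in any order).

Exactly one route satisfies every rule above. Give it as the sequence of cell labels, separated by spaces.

Moves only go right or down, so the column and row indices never decrease.
Route from A: 3× right (reaching D), 2× down (reaching P), right to Q — 6 moves in all.
Check: all required cells visited.

A B C D K P Q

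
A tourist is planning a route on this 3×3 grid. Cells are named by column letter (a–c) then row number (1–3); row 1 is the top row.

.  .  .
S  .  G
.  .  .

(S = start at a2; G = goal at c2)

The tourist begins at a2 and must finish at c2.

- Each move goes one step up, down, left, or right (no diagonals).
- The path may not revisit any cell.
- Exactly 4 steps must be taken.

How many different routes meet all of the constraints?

Need simple routes of exactly 4 moves from a2 to c2 (Manhattan distance 2, so 1 moves are spent on a detour and 1 undoing it).
Enumerating: a2 a1 b1 b2 c2 | a2 a1 b1 c1 c2 | a2 a3 b3 b2 c2 | a2 a3 b3 c3 c2 | a2 b2 b1 c1 c2 | a2 b2 b3 c3 c2.
That gives 6 routes.

6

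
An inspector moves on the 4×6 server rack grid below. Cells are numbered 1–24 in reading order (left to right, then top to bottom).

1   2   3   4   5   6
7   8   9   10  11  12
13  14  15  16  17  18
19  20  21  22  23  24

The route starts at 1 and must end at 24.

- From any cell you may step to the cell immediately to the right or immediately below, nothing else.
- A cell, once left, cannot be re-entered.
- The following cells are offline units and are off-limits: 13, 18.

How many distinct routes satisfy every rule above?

A right/down-only route from 1 to 24 makes exactly 3 down-moves and 5 right-moves in some order.
With no other constraints that would be C(8,3) = 56 routes.
Subtract routes through each blocked cell (inclusion–exclusion for overlaps): − through 13: 6 − through 18: 21 + through 13&18: 1 → 30.
That gives 30 routes.

30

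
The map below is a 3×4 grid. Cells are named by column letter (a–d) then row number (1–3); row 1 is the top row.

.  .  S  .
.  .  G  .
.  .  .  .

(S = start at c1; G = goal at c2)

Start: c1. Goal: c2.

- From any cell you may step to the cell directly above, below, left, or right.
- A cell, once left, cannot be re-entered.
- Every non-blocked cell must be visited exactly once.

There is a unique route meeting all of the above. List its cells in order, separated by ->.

c1 -> d1 -> d2 -> d3 -> c3 -> b3 -> a3 -> a2 -> a1 -> b1 -> b2 -> c2

Need to visit all 12 open cells exactly once, starting at c1 and ending at c2.
Cell a1 has only two open neighbours (a2 and b1), so the path must pass straight through it: one of those is the cell it's entered from and the other is where it exits.
Route from c1: right to d1, 2× down (reaching d3), 3× left (reaching a3), 2× up (reaching a1), right to b1, down to b2, right to c2 — 11 moves in all.
Check: all 12 open cells covered.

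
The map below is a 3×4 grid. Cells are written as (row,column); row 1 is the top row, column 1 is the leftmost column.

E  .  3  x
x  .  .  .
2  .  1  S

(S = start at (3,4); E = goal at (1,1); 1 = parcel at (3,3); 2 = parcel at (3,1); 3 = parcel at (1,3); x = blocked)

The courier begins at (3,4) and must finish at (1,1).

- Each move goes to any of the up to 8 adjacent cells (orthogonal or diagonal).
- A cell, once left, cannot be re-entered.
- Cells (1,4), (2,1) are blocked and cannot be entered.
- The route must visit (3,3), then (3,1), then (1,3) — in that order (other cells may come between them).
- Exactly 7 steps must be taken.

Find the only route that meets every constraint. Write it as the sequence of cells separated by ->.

The waypoints must appear in the order (3,3), (3,1), (1,3), with no cell reused.
Route from (3,4): 3× left (reaching (3,1)), 2× up-right (reaching (1,3)), 2× left (reaching (1,1)) — 7 moves in all.
Check: order respected (1 at step 1, 2 at step 3, 3 at step 5); 7 moves as required.

(3,4) -> (3,3) -> (3,2) -> (3,1) -> (2,2) -> (1,3) -> (1,2) -> (1,1)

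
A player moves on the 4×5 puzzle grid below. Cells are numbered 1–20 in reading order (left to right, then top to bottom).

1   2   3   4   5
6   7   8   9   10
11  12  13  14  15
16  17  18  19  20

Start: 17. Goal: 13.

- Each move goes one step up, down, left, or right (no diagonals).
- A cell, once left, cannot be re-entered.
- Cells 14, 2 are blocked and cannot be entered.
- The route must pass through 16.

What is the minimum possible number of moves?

4

Any route passes through 16 somewhere between 17 and 13. Summing Manhattan distances along the two legs (17 → 16 → 13) gives a lower bound of 1 + 3 = 4 moves.
A route of 4 moves achieves this: 17 → 16 → 11 → 12 → 13.
Since 4 matches the lower bound, it is optimal.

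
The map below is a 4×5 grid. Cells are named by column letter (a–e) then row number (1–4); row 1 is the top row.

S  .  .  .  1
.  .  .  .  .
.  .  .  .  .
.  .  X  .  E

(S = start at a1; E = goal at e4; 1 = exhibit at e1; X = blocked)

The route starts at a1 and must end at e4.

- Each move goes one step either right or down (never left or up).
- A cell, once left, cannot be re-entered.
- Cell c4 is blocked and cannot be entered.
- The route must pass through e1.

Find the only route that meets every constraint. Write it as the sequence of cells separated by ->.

a1 -> b1 -> c1 -> d1 -> e1 -> e2 -> e3 -> e4

Moves only go right or down, so the column and row indices never decrease.
Route from a1: 4× right (reaching e1), 3× down (reaching e4) — 7 moves in all.
Check: all required cells visited.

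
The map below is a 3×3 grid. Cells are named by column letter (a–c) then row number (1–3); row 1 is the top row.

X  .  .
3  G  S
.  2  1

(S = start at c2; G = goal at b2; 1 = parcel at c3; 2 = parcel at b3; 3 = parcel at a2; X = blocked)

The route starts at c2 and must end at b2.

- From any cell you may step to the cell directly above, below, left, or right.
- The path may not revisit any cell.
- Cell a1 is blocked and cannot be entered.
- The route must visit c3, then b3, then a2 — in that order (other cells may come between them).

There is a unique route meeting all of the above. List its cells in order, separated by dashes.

The waypoints must appear in the order c3, b3, a2, with no cell reused.
Route from c2: down 1 to c3, left 2 to a3, up 1 to a2, right 1 to b2 — 5 moves in all.
Check: order respected (1 at step 1, 2 at step 2, 3 at step 4).

c2 - c3 - b3 - a3 - a2 - b2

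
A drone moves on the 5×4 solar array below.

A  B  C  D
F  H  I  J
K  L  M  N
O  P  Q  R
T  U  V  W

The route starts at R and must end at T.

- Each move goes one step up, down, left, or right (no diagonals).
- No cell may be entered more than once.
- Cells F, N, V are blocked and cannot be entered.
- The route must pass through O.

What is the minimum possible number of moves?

4

Any route passes through O somewhere between R and T. Summing Manhattan distances along the two legs (R → O → T) gives a lower bound of 3 + 1 = 4 moves.
A route of 4 moves achieves this: R → Q → P → O → T.
Since 4 matches the lower bound, it is optimal.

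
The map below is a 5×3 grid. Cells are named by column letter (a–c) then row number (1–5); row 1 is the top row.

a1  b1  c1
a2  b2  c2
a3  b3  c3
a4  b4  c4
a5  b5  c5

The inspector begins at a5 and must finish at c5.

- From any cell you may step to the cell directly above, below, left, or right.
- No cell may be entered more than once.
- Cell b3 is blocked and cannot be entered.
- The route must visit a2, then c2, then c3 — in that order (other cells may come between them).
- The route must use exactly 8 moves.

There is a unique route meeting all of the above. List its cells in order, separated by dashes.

a5 - a4 - a3 - a2 - b2 - c2 - c3 - c4 - c5

The waypoints must appear in the order a2, c2, c3, with no cell reused.
Route from a5: 3× up (reaching a2), 2× right (reaching c2), 3× down (reaching c5) — 8 moves in all.
Check: order respected (a2 at step 3, c2 at step 5, c3 at step 6); 8 moves as required.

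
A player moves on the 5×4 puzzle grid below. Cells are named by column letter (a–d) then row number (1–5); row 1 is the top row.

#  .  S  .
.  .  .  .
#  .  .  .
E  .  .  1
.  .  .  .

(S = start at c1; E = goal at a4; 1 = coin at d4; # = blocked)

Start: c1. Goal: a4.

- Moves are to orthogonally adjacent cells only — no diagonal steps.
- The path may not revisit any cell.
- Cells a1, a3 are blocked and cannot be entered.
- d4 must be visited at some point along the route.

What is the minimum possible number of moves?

Any route passes through d4 somewhere between c1 and a4. Summing Manhattan distances along the two legs (c1 → d4 → a4) gives a lower bound of 4 + 3 = 7 moves.
A route of 7 moves achieves this: c1 → c2 → c3 → d3 → d4 → c4 → b4 → a4.
Since 7 matches the lower bound, it is optimal.

7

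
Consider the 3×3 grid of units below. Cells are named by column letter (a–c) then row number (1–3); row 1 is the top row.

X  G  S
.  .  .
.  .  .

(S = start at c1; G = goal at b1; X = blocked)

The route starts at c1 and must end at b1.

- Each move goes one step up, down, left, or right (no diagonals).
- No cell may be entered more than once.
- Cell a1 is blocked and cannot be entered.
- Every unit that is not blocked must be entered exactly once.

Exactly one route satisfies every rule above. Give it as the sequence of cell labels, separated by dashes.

c1 - c2 - c3 - b3 - a3 - a2 - b2 - b1

Need to visit all 8 open cells exactly once, starting at c1 and ending at b1.
Cell c3 has only two open neighbours (c2 and b3), so the path must pass straight through it: one of those is the cell it's entered from and the other is where it exits.
Route from c1: down 2 to c3, left 2 to a3, up 1 to a2, right 1 to b2, up 1 to b1 — 7 moves in all.
Check: all 8 open cells covered.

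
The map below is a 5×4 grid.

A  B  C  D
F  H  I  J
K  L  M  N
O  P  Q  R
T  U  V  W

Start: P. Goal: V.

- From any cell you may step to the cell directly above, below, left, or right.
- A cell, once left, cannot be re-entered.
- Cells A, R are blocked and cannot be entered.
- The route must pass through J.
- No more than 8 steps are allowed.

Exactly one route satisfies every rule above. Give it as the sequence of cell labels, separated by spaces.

P L H I J N M Q V

The 8-move cap with required stops at J leaves no slack for detours.
Route from P: 2× up (reaching H), 2× right (reaching J), down to N, left to M, 2× down (reaching V) — 8 moves in all.
Check: all required cells visited; 8 ≤ 8 moves.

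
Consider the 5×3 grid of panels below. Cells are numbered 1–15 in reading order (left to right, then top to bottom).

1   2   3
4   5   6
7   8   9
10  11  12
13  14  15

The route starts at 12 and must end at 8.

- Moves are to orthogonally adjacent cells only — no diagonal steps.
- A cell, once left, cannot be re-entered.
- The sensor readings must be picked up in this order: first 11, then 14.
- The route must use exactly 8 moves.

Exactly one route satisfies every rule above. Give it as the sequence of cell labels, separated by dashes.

12 - 11 - 14 - 13 - 10 - 7 - 4 - 5 - 8

The waypoints must appear in the order 11, 14, with no cell reused.
Route from 12: left to 11, down to 14, left to 13, 3× up (reaching 4), right to 5, down to 8 — 8 moves in all.
Check: order respected (11 at step 1, 14 at step 2); 8 moves as required.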